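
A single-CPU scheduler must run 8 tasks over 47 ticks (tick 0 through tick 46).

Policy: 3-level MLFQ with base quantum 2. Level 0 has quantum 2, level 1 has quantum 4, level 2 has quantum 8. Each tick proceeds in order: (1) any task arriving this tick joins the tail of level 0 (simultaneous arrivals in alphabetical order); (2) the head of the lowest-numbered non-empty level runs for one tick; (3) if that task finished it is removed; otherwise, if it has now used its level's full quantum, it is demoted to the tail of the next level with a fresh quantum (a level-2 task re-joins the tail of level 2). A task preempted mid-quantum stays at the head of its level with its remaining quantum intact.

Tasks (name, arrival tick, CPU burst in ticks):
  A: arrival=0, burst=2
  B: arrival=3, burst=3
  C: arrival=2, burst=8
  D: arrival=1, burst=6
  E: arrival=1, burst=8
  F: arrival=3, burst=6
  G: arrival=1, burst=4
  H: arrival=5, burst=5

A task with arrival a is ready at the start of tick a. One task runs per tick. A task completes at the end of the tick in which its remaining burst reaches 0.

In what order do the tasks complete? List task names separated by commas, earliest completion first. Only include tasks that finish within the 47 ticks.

completion order = A, D, G, B, F, H, E, C

t=0: L0/L1/L2 = A/-/- → run A
t=1: L0/L1/L2 = ADEG/-/- → run A
t=2: L0/L1/L2 = DEGC/-/- → run D
t=3: L0/L1/L2 = DEGCBF/-/- → run D
t=4: L0/L1/L2 = EGCBF/D/- → run E
t=5: L0/L1/L2 = EGCBFH/D/- → run E
t=6: L0/L1/L2 = GCBFH/DE/- → run G
t=7: L0/L1/L2 = GCBFH/DE/- → run G
t=8: L0/L1/L2 = CBFH/DEG/- → run C
t=9: L0/L1/L2 = CBFH/DEG/- → run C
t=10: L0/L1/L2 = BFH/DEGC/- → run B
t=11: L0/L1/L2 = BFH/DEGC/- → run B
t=12: L0/L1/L2 = FH/DEGCB/- → run F
t=13: L0/L1/L2 = FH/DEGCB/- → run F
t=14: L0/L1/L2 = H/DEGCBF/- → run H
t=15: L0/L1/L2 = H/DEGCBF/- → run H
t=16: L0/L1/L2 = -/DEGCBFH/- → run D
t=17: L0/L1/L2 = -/DEGCBFH/- → run D
t=18: L0/L1/L2 = -/DEGCBFH/- → run D
t=19: L0/L1/L2 = -/DEGCBFH/- → run D
t=20: L0/L1/L2 = -/EGCBFH/- → run E
t=21: L0/L1/L2 = -/EGCBFH/- → run E
t=22: L0/L1/L2 = -/EGCBFH/- → run E
t=23: L0/L1/L2 = -/EGCBFH/- → run E
t=24: L0/L1/L2 = -/GCBFH/E → run G
t=25: L0/L1/L2 = -/GCBFH/E → run G
t=26: L0/L1/L2 = -/CBFH/E → run C
t=27: L0/L1/L2 = -/CBFH/E → run C
t=28: L0/L1/L2 = -/CBFH/E → run C
t=29: L0/L1/L2 = -/CBFH/E → run C
t=30: L0/L1/L2 = -/BFH/EC → run B
t=31: L0/L1/L2 = -/FH/EC → run F
t=32: L0/L1/L2 = -/FH/EC → run F
t=33: L0/L1/L2 = -/FH/EC → run F
t=34: L0/L1/L2 = -/FH/EC → run F
t=35: L0/L1/L2 = -/H/EC → run H
t=36: L0/L1/L2 = -/H/EC → run H
t=37: L0/L1/L2 = -/H/EC → run H
t=38: L0/L1/L2 = -/-/EC → run E
t=39: L0/L1/L2 = -/-/EC → run E
t=40: L0/L1/L2 = -/-/C → run C
t=41: L0/L1/L2 = -/-/C → run C
t=42: (idle)
t=43: (idle)
t=44: (idle)
t=45: (idle)
t=46: (idle)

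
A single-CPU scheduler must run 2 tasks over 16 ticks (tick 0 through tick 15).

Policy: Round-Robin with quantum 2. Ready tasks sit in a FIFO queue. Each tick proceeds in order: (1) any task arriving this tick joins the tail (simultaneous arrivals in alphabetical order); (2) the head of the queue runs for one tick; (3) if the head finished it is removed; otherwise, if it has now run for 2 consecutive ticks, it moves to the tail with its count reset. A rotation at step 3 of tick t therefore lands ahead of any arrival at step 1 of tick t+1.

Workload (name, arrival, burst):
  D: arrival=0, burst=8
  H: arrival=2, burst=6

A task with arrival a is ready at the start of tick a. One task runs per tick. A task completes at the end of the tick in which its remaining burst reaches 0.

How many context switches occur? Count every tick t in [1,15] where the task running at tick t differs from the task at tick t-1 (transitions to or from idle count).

t=0: queue=[D] q_used=0 → run D
t=1: queue=[D] q_used=1 → run D
t=2: queue=[D,H] q_used=0 → run D
t=3: queue=[D,H] q_used=1 → run D
t=4: queue=[H,D] q_used=0 → run H
t=5: queue=[H,D] q_used=1 → run H
t=6: queue=[D,H] q_used=0 → run D
t=7: queue=[D,H] q_used=1 → run D
t=8: queue=[H,D] q_used=0 → run H
t=9: queue=[H,D] q_used=1 → run H
t=10: queue=[D,H] q_used=0 → run D
t=11: queue=[D,H] q_used=1 → run D
t=12: queue=[H] q_used=0 → run H
t=13: queue=[H] q_used=1 → run H
t=14: (idle)
t=15: (idle)

context switches = 6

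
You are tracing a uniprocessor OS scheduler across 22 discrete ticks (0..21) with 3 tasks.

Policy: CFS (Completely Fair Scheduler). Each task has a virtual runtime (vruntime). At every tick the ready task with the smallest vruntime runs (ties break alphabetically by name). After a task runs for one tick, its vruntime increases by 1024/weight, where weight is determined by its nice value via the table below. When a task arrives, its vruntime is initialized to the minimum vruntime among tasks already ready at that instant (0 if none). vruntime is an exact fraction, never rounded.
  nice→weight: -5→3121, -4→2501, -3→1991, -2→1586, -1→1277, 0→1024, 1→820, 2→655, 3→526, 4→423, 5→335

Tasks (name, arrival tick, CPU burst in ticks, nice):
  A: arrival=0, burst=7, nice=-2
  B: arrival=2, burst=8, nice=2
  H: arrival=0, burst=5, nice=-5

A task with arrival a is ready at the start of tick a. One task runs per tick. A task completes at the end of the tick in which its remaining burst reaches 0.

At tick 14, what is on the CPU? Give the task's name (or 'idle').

running at tick 14 = A

t=0: vr[A=0 H=0] → run A
t=1: vr[A=512/793 H=0] → run H
t=2: vr[A=512/793 B=1024/3121 H=1024/3121] → run B
t=3: vr[A=512/793 B=3866624/2044255 H=1024/3121] → run H
t=4: vr[A=512/793 B=3866624/2044255 H=2048/3121] → run A
t=5: vr[A=1024/793 B=3866624/2044255 H=2048/3121] → run H
t=6: vr[A=1024/793 B=3866624/2044255 H=3072/3121] → run H
t=7: vr[A=1024/793 B=3866624/2044255 H=4096/3121] → run A
t=8: vr[A=1536/793 B=3866624/2044255 H=4096/3121] → run H
t=9: vr[A=1536/793 B=3866624/2044255] → run B
t=10: vr[A=1536/793 B=7062528/2044255] → run A
t=11: vr[A=2048/793 B=7062528/2044255] → run A
t=12: vr[A=2560/793 B=7062528/2044255] → run A
t=13: vr[A=3072/793 B=7062528/2044255] → run B
t=14: vr[A=3072/793 B=10258432/2044255] → run A
t=15: vr[B=10258432/2044255] → run B
t=16: vr[B=13454336/2044255] → run B
t=17: vr[B=3330048/408851] → run B
t=18: vr[B=19846144/2044255] → run B
t=19: vr[B=23042048/2044255] → run B
t=20: (idle)
t=21: (idle)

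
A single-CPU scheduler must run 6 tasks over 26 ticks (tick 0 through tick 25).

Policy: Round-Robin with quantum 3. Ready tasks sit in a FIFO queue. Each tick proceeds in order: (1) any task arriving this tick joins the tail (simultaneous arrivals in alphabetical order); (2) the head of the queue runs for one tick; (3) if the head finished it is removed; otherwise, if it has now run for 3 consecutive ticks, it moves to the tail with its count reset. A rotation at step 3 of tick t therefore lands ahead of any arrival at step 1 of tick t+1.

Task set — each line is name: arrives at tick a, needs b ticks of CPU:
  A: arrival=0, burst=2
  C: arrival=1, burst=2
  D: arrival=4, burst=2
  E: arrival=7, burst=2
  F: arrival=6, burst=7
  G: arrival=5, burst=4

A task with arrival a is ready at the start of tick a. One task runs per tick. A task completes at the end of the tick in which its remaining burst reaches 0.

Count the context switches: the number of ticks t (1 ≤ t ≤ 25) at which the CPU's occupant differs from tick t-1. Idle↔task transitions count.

t=0: queue=[A] q_used=0 → run A
t=1: queue=[A,C] q_used=1 → run A
t=2: queue=[C] q_used=0 → run C
t=3: queue=[C] q_used=1 → run C
t=4: queue=[D] q_used=0 → run D
t=5: queue=[D,G] q_used=1 → run D
t=6: queue=[G,F] q_used=0 → run G
t=7: queue=[G,F,E] q_used=1 → run G
t=8: queue=[G,F,E] q_used=2 → run G
t=9: queue=[F,E,G] q_used=0 → run F
t=10: queue=[F,E,G] q_used=1 → run F
t=11: queue=[F,E,G] q_used=2 → run F
t=12: queue=[E,G,F] q_used=0 → run E
t=13: queue=[E,G,F] q_used=1 → run E
t=14: queue=[G,F] q_used=0 → run G
t=15: queue=[F] q_used=0 → run F
t=16: queue=[F] q_used=1 → run F
t=17: queue=[F] q_used=2 → run F
t=18: queue=[F] q_used=0 → run F
t=19: (idle)
t=20: (idle)
t=21: (idle)
t=22: (idle)
t=23: (idle)
t=24: (idle)
t=25: (idle)

context switches = 8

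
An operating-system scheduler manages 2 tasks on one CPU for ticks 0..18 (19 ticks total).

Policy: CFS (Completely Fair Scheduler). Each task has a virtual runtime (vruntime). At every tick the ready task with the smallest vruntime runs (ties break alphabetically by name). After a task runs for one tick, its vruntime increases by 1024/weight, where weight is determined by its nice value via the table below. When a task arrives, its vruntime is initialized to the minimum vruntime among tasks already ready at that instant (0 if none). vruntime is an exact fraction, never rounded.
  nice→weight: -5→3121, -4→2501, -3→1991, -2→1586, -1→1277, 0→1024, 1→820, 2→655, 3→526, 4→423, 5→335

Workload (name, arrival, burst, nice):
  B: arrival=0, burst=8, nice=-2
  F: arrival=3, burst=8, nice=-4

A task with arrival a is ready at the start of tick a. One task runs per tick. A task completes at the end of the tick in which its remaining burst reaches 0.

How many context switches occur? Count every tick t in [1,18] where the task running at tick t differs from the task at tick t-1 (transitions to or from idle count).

context switches = 10

t=0: vr[B=0] → run B
t=1: vr[B=512/793] → run B
t=2: vr[B=1024/793] → run B
t=3: vr[B=1536/793 F=1536/793] → run B
t=4: vr[B=2048/793 F=1536/793] → run F
t=5: vr[B=2048/793 F=76288/32513] → run F
t=6: vr[B=2048/793 F=89600/32513] → run B
t=7: vr[B=2560/793 F=89600/32513] → run F
t=8: vr[B=2560/793 F=102912/32513] → run F
t=9: vr[B=2560/793 F=116224/32513] → run B
t=10: vr[B=3072/793 F=116224/32513] → run F
t=11: vr[B=3072/793 F=129536/32513] → run B
t=12: vr[B=3584/793 F=129536/32513] → run F
t=13: vr[B=3584/793 F=142848/32513] → run F
t=14: vr[B=3584/793 F=2560/533] → run B
t=15: vr[F=2560/533] → run F
t=16: (idle)
t=17: (idle)
t=18: (idle)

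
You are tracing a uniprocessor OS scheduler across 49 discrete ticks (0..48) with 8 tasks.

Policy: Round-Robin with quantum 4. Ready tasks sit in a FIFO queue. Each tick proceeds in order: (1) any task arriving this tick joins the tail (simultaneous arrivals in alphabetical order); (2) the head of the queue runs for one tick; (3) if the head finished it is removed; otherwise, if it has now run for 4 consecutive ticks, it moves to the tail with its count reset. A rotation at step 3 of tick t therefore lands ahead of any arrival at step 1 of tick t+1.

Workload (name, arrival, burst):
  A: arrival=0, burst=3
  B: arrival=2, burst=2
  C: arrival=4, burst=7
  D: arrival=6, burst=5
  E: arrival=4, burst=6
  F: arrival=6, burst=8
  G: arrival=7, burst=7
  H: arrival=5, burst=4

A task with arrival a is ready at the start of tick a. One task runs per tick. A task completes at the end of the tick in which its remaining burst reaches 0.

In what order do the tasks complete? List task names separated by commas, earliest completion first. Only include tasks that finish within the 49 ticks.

t=0: queue=[A] q_used=0 → run A
t=1: queue=[A] q_used=1 → run A
t=2: queue=[A,B] q_used=2 → run A
t=3: queue=[B] q_used=0 → run B
t=4: queue=[B,C,E] q_used=1 → run B
t=5: queue=[C,E,H] q_used=0 → run C
t=6: queue=[C,E,H,D,F] q_used=1 → run C
t=7: queue=[C,E,H,D,F,G] q_used=2 → run C
t=8: queue=[C,E,H,D,F,G] q_used=3 → run C
t=9: queue=[E,H,D,F,G,C] q_used=0 → run E
t=10: queue=[E,H,D,F,G,C] q_used=1 → run E
t=11: queue=[E,H,D,F,G,C] q_used=2 → run E
t=12: queue=[E,H,D,F,G,C] q_used=3 → run E
t=13: queue=[H,D,F,G,C,E] q_used=0 → run H
t=14: queue=[H,D,F,G,C,E] q_used=1 → run H
t=15: queue=[H,D,F,G,C,E] q_used=2 → run H
t=16: queue=[H,D,F,G,C,E] q_used=3 → run H
t=17: queue=[D,F,G,C,E] q_used=0 → run D
t=18: queue=[D,F,G,C,E] q_used=1 → run D
t=19: queue=[D,F,G,C,E] q_used=2 → run D
t=20: queue=[D,F,G,C,E] q_used=3 → run D
t=21: queue=[F,G,C,E,D] q_used=0 → run F
t=22: queue=[F,G,C,E,D] q_used=1 → run F
t=23: queue=[F,G,C,E,D] q_used=2 → run F
t=24: queue=[F,G,C,E,D] q_used=3 → run F
t=25: queue=[G,C,E,D,F] q_used=0 → run G
t=26: queue=[G,C,E,D,F] q_used=1 → run G
t=27: queue=[G,C,E,D,F] q_used=2 → run G
t=28: queue=[G,C,E,D,F] q_used=3 → run G
t=29: queue=[C,E,D,F,G] q_used=0 → run C
t=30: queue=[C,E,D,F,G] q_used=1 → run C
t=31: queue=[C,E,D,F,G] q_used=2 → run C
t=32: queue=[E,D,F,G] q_used=0 → run E
t=33: queue=[E,D,F,G] q_used=1 → run E
t=34: queue=[D,F,G] q_used=0 → run D
t=35: queue=[F,G] q_used=0 → run F
t=36: queue=[F,G] q_used=1 → run F
t=37: queue=[F,G] q_used=2 → run F
t=38: queue=[F,G] q_used=3 → run F
t=39: queue=[G] q_used=0 → run G
t=40: queue=[G] q_used=1 → run G
t=41: queue=[G] q_used=2 → run G
t=42: (idle)
t=43: (idle)
t=44: (idle)
t=45: (idle)
t=46: (idle)
t=47: (idle)
t=48: (idle)

completion order = A, B, H, C, E, D, F, G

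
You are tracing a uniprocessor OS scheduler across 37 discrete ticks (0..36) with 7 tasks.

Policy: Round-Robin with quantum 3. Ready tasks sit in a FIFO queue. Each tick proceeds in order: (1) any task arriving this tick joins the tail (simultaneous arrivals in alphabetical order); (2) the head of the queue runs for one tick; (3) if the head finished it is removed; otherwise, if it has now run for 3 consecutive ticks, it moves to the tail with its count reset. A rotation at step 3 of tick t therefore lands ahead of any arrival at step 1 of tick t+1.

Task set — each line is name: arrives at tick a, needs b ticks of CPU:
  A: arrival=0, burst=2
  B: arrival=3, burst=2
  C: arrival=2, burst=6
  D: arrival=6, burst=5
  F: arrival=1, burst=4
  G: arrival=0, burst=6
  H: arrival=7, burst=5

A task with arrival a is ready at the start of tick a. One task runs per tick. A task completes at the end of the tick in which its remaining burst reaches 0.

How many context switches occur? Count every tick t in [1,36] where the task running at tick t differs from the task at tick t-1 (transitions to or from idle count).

t=0: queue=[A,G] q_used=0 → run A
t=1: queue=[A,G,F] q_used=1 → run A
t=2: queue=[G,F,C] q_used=0 → run G
t=3: queue=[G,F,C,B] q_used=1 → run G
t=4: queue=[G,F,C,B] q_used=2 → run G
t=5: queue=[F,C,B,G] q_used=0 → run F
t=6: queue=[F,C,B,G,D] q_used=1 → run F
t=7: queue=[F,C,B,G,D,H] q_used=2 → run F
t=8: queue=[C,B,G,D,H,F] q_used=0 → run C
t=9: queue=[C,B,G,D,H,F] q_used=1 → run C
t=10: queue=[C,B,G,D,H,F] q_used=2 → run C
t=11: queue=[B,G,D,H,F,C] q_used=0 → run B
t=12: queue=[B,G,D,H,F,C] q_used=1 → run B
t=13: queue=[G,D,H,F,C] q_used=0 → run G
t=14: queue=[G,D,H,F,C] q_used=1 → run G
t=15: queue=[G,D,H,F,C] q_used=2 → run G
t=16: queue=[D,H,F,C] q_used=0 → run D
t=17: queue=[D,H,F,C] q_used=1 → run D
t=18: queue=[D,H,F,C] q_used=2 → run D
t=19: queue=[H,F,C,D] q_used=0 → run H
t=20: queue=[H,F,C,D] q_used=1 → run H
t=21: queue=[H,F,C,D] q_used=2 → run H
t=22: queue=[F,C,D,H] q_used=0 → run F
t=23: queue=[C,D,H] q_used=0 → run C
t=24: queue=[C,D,H] q_used=1 → run C
t=25: queue=[C,D,H] q_used=2 → run C
t=26: queue=[D,H] q_used=0 → run D
t=27: queue=[D,H] q_used=1 → run D
t=28: queue=[H] q_used=0 → run H
t=29: queue=[H] q_used=1 → run H
t=30: (idle)
t=31: (idle)
t=32: (idle)
t=33: (idle)
t=34: (idle)
t=35: (idle)
t=36: (idle)

context switches = 12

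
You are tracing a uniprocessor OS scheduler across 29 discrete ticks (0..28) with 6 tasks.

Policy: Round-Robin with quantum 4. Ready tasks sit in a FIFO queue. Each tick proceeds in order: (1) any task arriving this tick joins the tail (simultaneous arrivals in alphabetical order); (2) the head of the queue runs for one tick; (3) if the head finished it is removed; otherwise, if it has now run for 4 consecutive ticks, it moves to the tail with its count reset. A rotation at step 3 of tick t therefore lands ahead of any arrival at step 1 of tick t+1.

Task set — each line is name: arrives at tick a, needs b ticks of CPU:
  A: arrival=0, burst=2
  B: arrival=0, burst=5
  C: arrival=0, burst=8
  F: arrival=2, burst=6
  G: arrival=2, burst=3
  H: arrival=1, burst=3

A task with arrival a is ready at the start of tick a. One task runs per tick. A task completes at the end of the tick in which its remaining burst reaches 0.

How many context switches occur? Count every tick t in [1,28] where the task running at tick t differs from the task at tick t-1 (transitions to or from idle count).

t=0: queue=[A,B,C] q_used=0 → run A
t=1: queue=[A,B,C,H] q_used=1 → run A
t=2: queue=[B,C,H,F,G] q_used=0 → run B
t=3: queue=[B,C,H,F,G] q_used=1 → run B
t=4: queue=[B,C,H,F,G] q_used=2 → run B
t=5: queue=[B,C,H,F,G] q_used=3 → run B
t=6: queue=[C,H,F,G,B] q_used=0 → run C
t=7: queue=[C,H,F,G,B] q_used=1 → run C
t=8: queue=[C,H,F,G,B] q_used=2 → run C
t=9: queue=[C,H,F,G,B] q_used=3 → run C
t=10: queue=[H,F,G,B,C] q_used=0 → run H
t=11: queue=[H,F,G,B,C] q_used=1 → run H
t=12: queue=[H,F,G,B,C] q_used=2 → run H
t=13: queue=[F,G,B,C] q_used=0 → run F
t=14: queue=[F,G,B,C] q_used=1 → run F
t=15: queue=[F,G,B,C] q_used=2 → run F
t=16: queue=[F,G,B,C] q_used=3 → run F
t=17: queue=[G,B,C,F] q_used=0 → run G
t=18: queue=[G,B,C,F] q_used=1 → run G
t=19: queue=[G,B,C,F] q_used=2 → run G
t=20: queue=[B,C,F] q_used=0 → run B
t=21: queue=[C,F] q_used=0 → run C
t=22: queue=[C,F] q_used=1 → run C
t=23: queue=[C,F] q_used=2 → run C
t=24: queue=[C,F] q_used=3 → run C
t=25: queue=[F] q_used=0 → run F
t=26: queue=[F] q_used=1 → run F
t=27: (idle)
t=28: (idle)

context switches = 9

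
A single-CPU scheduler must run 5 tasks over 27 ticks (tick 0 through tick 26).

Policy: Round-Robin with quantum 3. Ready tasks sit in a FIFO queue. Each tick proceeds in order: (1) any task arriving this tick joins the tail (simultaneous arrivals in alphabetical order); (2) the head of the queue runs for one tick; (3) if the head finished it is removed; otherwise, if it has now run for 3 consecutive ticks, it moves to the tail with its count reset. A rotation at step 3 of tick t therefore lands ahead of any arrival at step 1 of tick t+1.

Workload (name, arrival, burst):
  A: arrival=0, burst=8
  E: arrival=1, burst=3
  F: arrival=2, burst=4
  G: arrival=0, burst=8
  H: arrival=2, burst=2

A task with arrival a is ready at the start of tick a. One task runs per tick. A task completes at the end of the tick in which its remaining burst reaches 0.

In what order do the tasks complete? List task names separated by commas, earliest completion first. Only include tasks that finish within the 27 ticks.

completion order = E, H, F, A, G

t=0: queue=[A,G] q_used=0 → run A
t=1: queue=[A,G,E] q_used=1 → run A
t=2: queue=[A,G,E,F,H] q_used=2 → run A
t=3: queue=[G,E,F,H,A] q_used=0 → run G
t=4: queue=[G,E,F,H,A] q_used=1 → run G
t=5: queue=[G,E,F,H,A] q_used=2 → run G
t=6: queue=[E,F,H,A,G] q_used=0 → run E
t=7: queue=[E,F,H,A,G] q_used=1 → run E
t=8: queue=[E,F,H,A,G] q_used=2 → run E
t=9: queue=[F,H,A,G] q_used=0 → run F
t=10: queue=[F,H,A,G] q_used=1 → run F
t=11: queue=[F,H,A,G] q_used=2 → run F
t=12: queue=[H,A,G,F] q_used=0 → run H
t=13: queue=[H,A,G,F] q_used=1 → run H
t=14: queue=[A,G,F] q_used=0 → run A
t=15: queue=[A,G,F] q_used=1 → run A
t=16: queue=[A,G,F] q_used=2 → run A
t=17: queue=[G,F,A] q_used=0 → run G
t=18: queue=[G,F,A] q_used=1 → run G
t=19: queue=[G,F,A] q_used=2 → run G
t=20: queue=[F,A,G] q_used=0 → run F
t=21: queue=[A,G] q_used=0 → run A
t=22: queue=[A,G] q_used=1 → run A
t=23: queue=[G] q_used=0 → run G
t=24: queue=[G] q_used=1 → run G
t=25: (idle)
t=26: (idle)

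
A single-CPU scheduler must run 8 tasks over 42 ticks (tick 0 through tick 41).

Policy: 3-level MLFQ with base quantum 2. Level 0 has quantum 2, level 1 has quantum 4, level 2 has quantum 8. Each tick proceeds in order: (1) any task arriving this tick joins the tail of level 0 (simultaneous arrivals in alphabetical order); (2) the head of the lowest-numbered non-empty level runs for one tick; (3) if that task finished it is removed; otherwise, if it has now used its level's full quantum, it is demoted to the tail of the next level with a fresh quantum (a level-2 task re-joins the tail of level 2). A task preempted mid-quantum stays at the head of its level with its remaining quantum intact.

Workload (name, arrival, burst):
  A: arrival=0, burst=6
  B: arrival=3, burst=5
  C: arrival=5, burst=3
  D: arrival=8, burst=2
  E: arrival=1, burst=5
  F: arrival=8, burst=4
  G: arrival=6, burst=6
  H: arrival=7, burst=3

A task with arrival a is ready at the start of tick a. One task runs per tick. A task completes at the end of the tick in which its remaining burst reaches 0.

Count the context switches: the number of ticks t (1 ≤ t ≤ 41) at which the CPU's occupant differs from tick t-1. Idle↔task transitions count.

t=0: L0/L1/L2 = A/-/- → run A
t=1: L0/L1/L2 = AE/-/- → run A
t=2: L0/L1/L2 = E/A/- → run E
t=3: L0/L1/L2 = EB/A/- → run E
t=4: L0/L1/L2 = B/AE/- → run B
t=5: L0/L1/L2 = BC/AE/- → run B
t=6: L0/L1/L2 = CG/AEB/- → run C
t=7: L0/L1/L2 = CGH/AEB/- → run C
t=8: L0/L1/L2 = GHDF/AEBC/- → run G
t=9: L0/L1/L2 = GHDF/AEBC/- → run G
t=10: L0/L1/L2 = HDF/AEBCG/- → run H
t=11: L0/L1/L2 = HDF/AEBCG/- → run H
t=12: L0/L1/L2 = DF/AEBCGH/- → run D
t=13: L0/L1/L2 = DF/AEBCGH/- → run D
t=14: L0/L1/L2 = F/AEBCGH/- → run F
t=15: L0/L1/L2 = F/AEBCGH/- → run F
t=16: L0/L1/L2 = -/AEBCGHF/- → run A
t=17: L0/L1/L2 = -/AEBCGHF/- → run A
t=18: L0/L1/L2 = -/AEBCGHF/- → run A
t=19: L0/L1/L2 = -/AEBCGHF/- → run A
t=20: L0/L1/L2 = -/EBCGHF/- → run E
t=21: L0/L1/L2 = -/EBCGHF/- → run E
t=22: L0/L1/L2 = -/EBCGHF/- → run E
t=23: L0/L1/L2 = -/BCGHF/- → run B
t=24: L0/L1/L2 = -/BCGHF/- → run B
t=25: L0/L1/L2 = -/BCGHF/- → run B
t=26: L0/L1/L2 = -/CGHF/- → run C
t=27: L0/L1/L2 = -/GHF/- → run G
t=28: L0/L1/L2 = -/GHF/- → run G
t=29: L0/L1/L2 = -/GHF/- → run G
t=30: L0/L1/L2 = -/GHF/- → run G
t=31: L0/L1/L2 = -/HF/- → run H
t=32: L0/L1/L2 = -/F/- → run F
t=33: L0/L1/L2 = -/F/- → run F
t=34: (idle)
t=35: (idle)
t=36: (idle)
t=37: (idle)
t=38: (idle)
t=39: (idle)
t=40: (idle)
t=41: (idle)

context switches = 15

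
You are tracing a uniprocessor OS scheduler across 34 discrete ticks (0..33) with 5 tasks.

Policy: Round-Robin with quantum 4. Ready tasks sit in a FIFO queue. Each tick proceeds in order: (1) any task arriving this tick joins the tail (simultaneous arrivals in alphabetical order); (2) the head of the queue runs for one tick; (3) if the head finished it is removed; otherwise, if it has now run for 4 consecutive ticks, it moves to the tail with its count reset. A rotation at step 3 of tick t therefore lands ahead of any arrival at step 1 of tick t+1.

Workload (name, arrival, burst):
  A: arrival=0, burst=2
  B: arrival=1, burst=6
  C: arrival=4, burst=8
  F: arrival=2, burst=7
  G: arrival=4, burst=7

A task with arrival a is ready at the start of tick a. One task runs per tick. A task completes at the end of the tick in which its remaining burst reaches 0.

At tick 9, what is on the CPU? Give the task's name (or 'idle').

t=0: queue=[A] q_used=0 → run A
t=1: queue=[A,B] q_used=1 → run A
t=2: queue=[B,F] q_used=0 → run B
t=3: queue=[B,F] q_used=1 → run B
t=4: queue=[B,F,C,G] q_used=2 → run B
t=5: queue=[B,F,C,G] q_used=3 → run B
t=6: queue=[F,C,G,B] q_used=0 → run F
t=7: queue=[F,C,G,B] q_used=1 → run F
t=8: queue=[F,C,G,B] q_used=2 → run F
t=9: queue=[F,C,G,B] q_used=3 → run F
t=10: queue=[C,G,B,F] q_used=0 → run C
t=11: queue=[C,G,B,F] q_used=1 → run C
t=12: queue=[C,G,B,F] q_used=2 → run C
t=13: queue=[C,G,B,F] q_used=3 → run C
t=14: queue=[G,B,F,C] q_used=0 → run G
t=15: queue=[G,B,F,C] q_used=1 → run G
t=16: queue=[G,B,F,C] q_used=2 → run G
t=17: queue=[G,B,F,C] q_used=3 → run G
t=18: queue=[B,F,C,G] q_used=0 → run B
t=19: queue=[B,F,C,G] q_used=1 → run B
t=20: queue=[F,C,G] q_used=0 → run F
t=21: queue=[F,C,G] q_used=1 → run F
t=22: queue=[F,C,G] q_used=2 → run F
t=23: queue=[C,G] q_used=0 → run C
t=24: queue=[C,G] q_used=1 → run C
t=25: queue=[C,G] q_used=2 → run C
t=26: queue=[C,G] q_used=3 → run C
t=27: queue=[G] q_used=0 → run G
t=28: queue=[G] q_used=1 → run G
t=29: queue=[G] q_used=2 → run G
t=30: (idle)
t=31: (idle)
t=32: (idle)
t=33: (idle)

running at tick 9 = F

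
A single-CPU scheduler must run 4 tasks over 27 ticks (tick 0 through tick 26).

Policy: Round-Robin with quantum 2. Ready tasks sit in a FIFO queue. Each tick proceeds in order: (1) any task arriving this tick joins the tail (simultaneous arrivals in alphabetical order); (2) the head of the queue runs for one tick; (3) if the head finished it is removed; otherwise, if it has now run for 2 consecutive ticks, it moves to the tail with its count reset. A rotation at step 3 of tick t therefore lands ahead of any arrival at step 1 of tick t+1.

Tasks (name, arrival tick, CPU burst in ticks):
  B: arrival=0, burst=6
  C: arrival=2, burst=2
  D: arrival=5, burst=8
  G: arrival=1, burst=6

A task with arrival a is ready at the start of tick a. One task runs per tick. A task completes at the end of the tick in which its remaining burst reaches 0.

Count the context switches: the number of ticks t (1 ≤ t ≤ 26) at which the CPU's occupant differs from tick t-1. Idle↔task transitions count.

context switches = 9

t=0: queue=[B] q_used=0 → run B
t=1: queue=[B,G] q_used=1 → run B
t=2: queue=[G,B,C] q_used=0 → run G
t=3: queue=[G,B,C] q_used=1 → run G
t=4: queue=[B,C,G] q_used=0 → run B
t=5: queue=[B,C,G,D] q_used=1 → run B
t=6: queue=[C,G,D,B] q_used=0 → run C
t=7: queue=[C,G,D,B] q_used=1 → run C
t=8: queue=[G,D,B] q_used=0 → run G
t=9: queue=[G,D,B] q_used=1 → run G
t=10: queue=[D,B,G] q_used=0 → run D
t=11: queue=[D,B,G] q_used=1 → run D
t=12: queue=[B,G,D] q_used=0 → run B
t=13: queue=[B,G,D] q_used=1 → run B
t=14: queue=[G,D] q_used=0 → run G
t=15: queue=[G,D] q_used=1 → run G
t=16: queue=[D] q_used=0 → run D
t=17: queue=[D] q_used=1 → run D
t=18: queue=[D] q_used=0 → run D
t=19: queue=[D] q_used=1 → run D
t=20: queue=[D] q_used=0 → run D
t=21: queue=[D] q_used=1 → run D
t=22: (idle)
t=23: (idle)
t=24: (idle)
t=25: (idle)
t=26: (idle)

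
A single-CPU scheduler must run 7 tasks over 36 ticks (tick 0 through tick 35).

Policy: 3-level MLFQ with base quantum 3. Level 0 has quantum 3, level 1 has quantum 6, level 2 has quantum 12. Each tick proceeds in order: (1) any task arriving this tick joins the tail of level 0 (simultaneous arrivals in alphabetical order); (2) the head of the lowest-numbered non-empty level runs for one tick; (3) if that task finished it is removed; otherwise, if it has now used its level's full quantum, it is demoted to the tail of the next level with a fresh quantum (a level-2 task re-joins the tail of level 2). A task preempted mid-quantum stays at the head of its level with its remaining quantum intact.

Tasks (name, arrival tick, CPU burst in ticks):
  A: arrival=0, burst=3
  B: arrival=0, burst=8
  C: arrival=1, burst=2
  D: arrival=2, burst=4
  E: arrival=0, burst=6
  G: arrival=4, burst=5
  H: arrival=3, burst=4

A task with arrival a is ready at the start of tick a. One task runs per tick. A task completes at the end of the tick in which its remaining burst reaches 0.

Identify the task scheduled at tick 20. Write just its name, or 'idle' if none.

running at tick 20 = B

t=0: L0/L1/L2 = ABE/-/- → run A
t=1: L0/L1/L2 = ABEC/-/- → run A
t=2: L0/L1/L2 = ABECD/-/- → run A
t=3: L0/L1/L2 = BECDH/-/- → run B
t=4: L0/L1/L2 = BECDHG/-/- → run B
t=5: L0/L1/L2 = BECDHG/-/- → run B
t=6: L0/L1/L2 = ECDHG/B/- → run E
t=7: L0/L1/L2 = ECDHG/B/- → run E
t=8: L0/L1/L2 = ECDHG/B/- → run E
t=9: L0/L1/L2 = CDHG/BE/- → run C
t=10: L0/L1/L2 = CDHG/BE/- → run C
t=11: L0/L1/L2 = DHG/BE/- → run D
t=12: L0/L1/L2 = DHG/BE/- → run D
t=13: L0/L1/L2 = DHG/BE/- → run D
t=14: L0/L1/L2 = HG/BED/- → run H
t=15: L0/L1/L2 = HG/BED/- → run H
t=16: L0/L1/L2 = HG/BED/- → run H
t=17: L0/L1/L2 = G/BEDH/- → run G
t=18: L0/L1/L2 = G/BEDH/- → run G
t=19: L0/L1/L2 = G/BEDH/- → run G
t=20: L0/L1/L2 = -/BEDHG/- → run B
t=21: L0/L1/L2 = -/BEDHG/- → run B
t=22: L0/L1/L2 = -/BEDHG/- → run B
t=23: L0/L1/L2 = -/BEDHG/- → run B
t=24: L0/L1/L2 = -/BEDHG/- → run B
t=25: L0/L1/L2 = -/EDHG/- → run E
t=26: L0/L1/L2 = -/EDHG/- → run E
t=27: L0/L1/L2 = -/EDHG/- → run E
t=28: L0/L1/L2 = -/DHG/- → run D
t=29: L0/L1/L2 = -/HG/- → run H
t=30: L0/L1/L2 = -/G/- → run G
t=31: L0/L1/L2 = -/G/- → run G
t=32: (idle)
t=33: (idle)
t=34: (idle)
t=35: (idle)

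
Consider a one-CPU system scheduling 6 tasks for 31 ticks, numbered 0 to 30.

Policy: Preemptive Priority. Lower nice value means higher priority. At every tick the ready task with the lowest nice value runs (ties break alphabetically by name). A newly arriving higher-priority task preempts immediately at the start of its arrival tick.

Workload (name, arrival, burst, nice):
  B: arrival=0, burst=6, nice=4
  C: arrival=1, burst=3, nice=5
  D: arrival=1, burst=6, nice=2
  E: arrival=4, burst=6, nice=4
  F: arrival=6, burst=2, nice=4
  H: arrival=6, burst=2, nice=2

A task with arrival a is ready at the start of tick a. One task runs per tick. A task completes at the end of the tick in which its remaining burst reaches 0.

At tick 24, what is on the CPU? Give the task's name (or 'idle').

t=0: ready={B} → run B
t=1: ready={B,C,D} → run D
t=2: ready={B,C,D} → run D
t=3: ready={B,C,D} → run D
t=4: ready={B,C,D,E} → run D
t=5: ready={B,C,D,E} → run D
t=6: ready={B,C,D,E,F,H} → run D
t=7: ready={B,C,E,F,H} → run H
t=8: ready={B,C,E,F,H} → run H
t=9: ready={B,C,E,F} → run B
t=10: ready={B,C,E,F} → run B
t=11: ready={B,C,E,F} → run B
t=12: ready={B,C,E,F} → run B
t=13: ready={B,C,E,F} → run B
t=14: ready={C,E,F} → run E
t=15: ready={C,E,F} → run E
t=16: ready={C,E,F} → run E
t=17: ready={C,E,F} → run E
t=18: ready={C,E,F} → run E
t=19: ready={C,E,F} → run E
t=20: ready={C,F} → run F
t=21: ready={C,F} → run F
t=22: ready={C} → run C
t=23: ready={C} → run C
t=24: ready={C} → run C
t=25: (idle)
t=26: (idle)
t=27: (idle)
t=28: (idle)
t=29: (idle)
t=30: (idle)

running at tick 24 = C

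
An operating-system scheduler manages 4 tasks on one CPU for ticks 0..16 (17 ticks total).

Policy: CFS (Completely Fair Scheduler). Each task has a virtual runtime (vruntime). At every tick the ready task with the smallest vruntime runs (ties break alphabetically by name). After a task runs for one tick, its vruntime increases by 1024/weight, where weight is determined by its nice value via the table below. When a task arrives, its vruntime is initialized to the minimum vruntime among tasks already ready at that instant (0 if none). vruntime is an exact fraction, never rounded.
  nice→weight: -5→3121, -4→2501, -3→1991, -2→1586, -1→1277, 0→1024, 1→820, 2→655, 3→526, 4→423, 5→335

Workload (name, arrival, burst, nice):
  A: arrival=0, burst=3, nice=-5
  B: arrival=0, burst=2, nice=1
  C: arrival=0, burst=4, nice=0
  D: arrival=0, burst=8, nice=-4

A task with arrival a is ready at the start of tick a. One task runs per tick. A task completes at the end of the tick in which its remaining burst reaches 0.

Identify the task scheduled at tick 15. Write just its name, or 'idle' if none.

running at tick 15 = D

t=0: vr[A=0 B=0 C=0 D=0] → run A
t=1: vr[A=1024/3121 B=0 C=0 D=0] → run B
t=2: vr[A=1024/3121 B=256/205 C=0 D=0] → run C
t=3: vr[A=1024/3121 B=256/205 C=1 D=0] → run D
t=4: vr[A=1024/3121 B=256/205 C=1 D=1024/2501] → run A
t=5: vr[A=2048/3121 B=256/205 C=1 D=1024/2501] → run D
t=6: vr[A=2048/3121 B=256/205 C=1 D=2048/2501] → run A
t=7: vr[B=256/205 C=1 D=2048/2501] → run D
t=8: vr[B=256/205 C=1 D=3072/2501] → run C
t=9: vr[B=256/205 C=2 D=3072/2501] → run D
t=10: vr[B=256/205 C=2 D=4096/2501] → run B
t=11: vr[C=2 D=4096/2501] → run D
t=12: vr[C=2 D=5120/2501] → run C
t=13: vr[C=3 D=5120/2501] → run D
t=14: vr[C=3 D=6144/2501] → run D
t=15: vr[C=3 D=7168/2501] → run D
t=16: vr[C=3] → run C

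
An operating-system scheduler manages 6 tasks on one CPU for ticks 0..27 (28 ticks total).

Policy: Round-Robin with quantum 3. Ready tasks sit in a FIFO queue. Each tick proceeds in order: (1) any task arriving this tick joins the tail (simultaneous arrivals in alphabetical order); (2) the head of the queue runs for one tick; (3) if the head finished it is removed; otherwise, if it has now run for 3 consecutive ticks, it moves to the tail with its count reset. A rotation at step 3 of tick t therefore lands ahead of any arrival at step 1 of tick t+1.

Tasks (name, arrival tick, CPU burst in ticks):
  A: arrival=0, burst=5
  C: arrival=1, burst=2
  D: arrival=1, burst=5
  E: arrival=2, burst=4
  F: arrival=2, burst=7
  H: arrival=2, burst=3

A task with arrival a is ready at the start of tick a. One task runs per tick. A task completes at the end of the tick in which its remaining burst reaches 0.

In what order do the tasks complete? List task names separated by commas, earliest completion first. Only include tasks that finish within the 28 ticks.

completion order = C, H, A, D, E, F

t=0: queue=[A] q_used=0 → run A
t=1: queue=[A,C,D] q_used=1 → run A
t=2: queue=[A,C,D,E,F,H] q_used=2 → run A
t=3: queue=[C,D,E,F,H,A] q_used=0 → run C
t=4: queue=[C,D,E,F,H,A] q_used=1 → run C
t=5: queue=[D,E,F,H,A] q_used=0 → run D
t=6: queue=[D,E,F,H,A] q_used=1 → run D
t=7: queue=[D,E,F,H,A] q_used=2 → run D
t=8: queue=[E,F,H,A,D] q_used=0 → run E
t=9: queue=[E,F,H,A,D] q_used=1 → run E
t=10: queue=[E,F,H,A,D] q_used=2 → run E
t=11: queue=[F,H,A,D,E] q_used=0 → run F
t=12: queue=[F,H,A,D,E] q_used=1 → run F
t=13: queue=[F,H,A,D,E] q_used=2 → run F
t=14: queue=[H,A,D,E,F] q_used=0 → run H
t=15: queue=[H,A,D,E,F] q_used=1 → run H
t=16: queue=[H,A,D,E,F] q_used=2 → run H
t=17: queue=[A,D,E,F] q_used=0 → run A
t=18: queue=[A,D,E,F] q_used=1 → run A
t=19: queue=[D,E,F] q_used=0 → run D
t=20: queue=[D,E,F] q_used=1 → run D
t=21: queue=[E,F] q_used=0 → run E
t=22: queue=[F] q_used=0 → run F
t=23: queue=[F] q_used=1 → run F
t=24: queue=[F] q_used=2 → run F
t=25: queue=[F] q_used=0 → run F
t=26: (idle)
t=27: (idle)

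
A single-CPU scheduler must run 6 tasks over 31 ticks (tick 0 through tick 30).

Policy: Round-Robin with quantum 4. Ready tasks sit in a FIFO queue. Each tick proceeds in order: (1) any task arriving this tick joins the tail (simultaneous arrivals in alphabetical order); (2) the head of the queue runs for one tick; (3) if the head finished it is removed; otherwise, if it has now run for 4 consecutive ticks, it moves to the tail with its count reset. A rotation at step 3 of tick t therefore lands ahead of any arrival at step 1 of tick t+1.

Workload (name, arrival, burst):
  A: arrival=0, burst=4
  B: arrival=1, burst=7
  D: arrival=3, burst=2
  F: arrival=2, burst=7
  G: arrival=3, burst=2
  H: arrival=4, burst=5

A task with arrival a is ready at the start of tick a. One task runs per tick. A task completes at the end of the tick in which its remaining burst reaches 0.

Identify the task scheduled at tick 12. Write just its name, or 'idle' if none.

t=0: queue=[A] q_used=0 → run A
t=1: queue=[A,B] q_used=1 → run A
t=2: queue=[A,B,F] q_used=2 → run A
t=3: queue=[A,B,F,D,G] q_used=3 → run A
t=4: queue=[B,F,D,G,H] q_used=0 → run B
t=5: queue=[B,F,D,G,H] q_used=1 → run B
t=6: queue=[B,F,D,G,H] q_used=2 → run B
t=7: queue=[B,F,D,G,H] q_used=3 → run B
t=8: queue=[F,D,G,H,B] q_used=0 → run F
t=9: queue=[F,D,G,H,B] q_used=1 → run F
t=10: queue=[F,D,G,H,B] q_used=2 → run F
t=11: queue=[F,D,G,H,B] q_used=3 → run F
t=12: queue=[D,G,H,B,F] q_used=0 → run D
t=13: queue=[D,G,H,B,F] q_used=1 → run D
t=14: queue=[G,H,B,F] q_used=0 → run G
t=15: queue=[G,H,B,F] q_used=1 → run G
t=16: queue=[H,B,F] q_used=0 → run H
t=17: queue=[H,B,F] q_used=1 → run H
t=18: queue=[H,B,F] q_used=2 → run H
t=19: queue=[H,B,F] q_used=3 → run H
t=20: queue=[B,F,H] q_used=0 → run B
t=21: queue=[B,F,H] q_used=1 → run B
t=22: queue=[B,F,H] q_used=2 → run B
t=23: queue=[F,H] q_used=0 → run F
t=24: queue=[F,H] q_used=1 → run F
t=25: queue=[F,H] q_used=2 → run F
t=26: queue=[H] q_used=0 → run H
t=27: (idle)
t=28: (idle)
t=29: (idle)
t=30: (idle)

running at tick 12 = D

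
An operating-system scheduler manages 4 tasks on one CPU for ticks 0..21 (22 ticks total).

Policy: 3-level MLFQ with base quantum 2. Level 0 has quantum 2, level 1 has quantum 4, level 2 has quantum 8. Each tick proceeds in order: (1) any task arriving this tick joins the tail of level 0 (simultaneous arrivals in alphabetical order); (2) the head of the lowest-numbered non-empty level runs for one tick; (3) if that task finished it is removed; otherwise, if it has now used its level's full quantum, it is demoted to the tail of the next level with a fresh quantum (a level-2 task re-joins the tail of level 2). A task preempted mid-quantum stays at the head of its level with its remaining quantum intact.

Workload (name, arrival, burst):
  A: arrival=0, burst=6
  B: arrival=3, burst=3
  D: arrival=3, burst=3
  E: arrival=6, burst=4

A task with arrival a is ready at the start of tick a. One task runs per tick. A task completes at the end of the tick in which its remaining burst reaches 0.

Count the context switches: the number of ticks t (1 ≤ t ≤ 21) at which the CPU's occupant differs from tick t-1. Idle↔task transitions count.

t=0: L0/L1/L2 = A/-/- → run A
t=1: L0/L1/L2 = A/-/- → run A
t=2: L0/L1/L2 = -/A/- → run A
t=3: L0/L1/L2 = BD/A/- → run B
t=4: L0/L1/L2 = BD/A/- → run B
t=5: L0/L1/L2 = D/AB/- → run D
t=6: L0/L1/L2 = DE/AB/- → run D
t=7: L0/L1/L2 = E/ABD/- → run E
t=8: L0/L1/L2 = E/ABD/- → run E
t=9: L0/L1/L2 = -/ABDE/- → run A
t=10: L0/L1/L2 = -/ABDE/- → run A
t=11: L0/L1/L2 = -/ABDE/- → run A
t=12: L0/L1/L2 = -/BDE/- → run B
t=13: L0/L1/L2 = -/DE/- → run D
t=14: L0/L1/L2 = -/E/- → run E
t=15: L0/L1/L2 = -/E/- → run E
t=16: (idle)
t=17: (idle)
t=18: (idle)
t=19: (idle)
t=20: (idle)
t=21: (idle)

context switches = 8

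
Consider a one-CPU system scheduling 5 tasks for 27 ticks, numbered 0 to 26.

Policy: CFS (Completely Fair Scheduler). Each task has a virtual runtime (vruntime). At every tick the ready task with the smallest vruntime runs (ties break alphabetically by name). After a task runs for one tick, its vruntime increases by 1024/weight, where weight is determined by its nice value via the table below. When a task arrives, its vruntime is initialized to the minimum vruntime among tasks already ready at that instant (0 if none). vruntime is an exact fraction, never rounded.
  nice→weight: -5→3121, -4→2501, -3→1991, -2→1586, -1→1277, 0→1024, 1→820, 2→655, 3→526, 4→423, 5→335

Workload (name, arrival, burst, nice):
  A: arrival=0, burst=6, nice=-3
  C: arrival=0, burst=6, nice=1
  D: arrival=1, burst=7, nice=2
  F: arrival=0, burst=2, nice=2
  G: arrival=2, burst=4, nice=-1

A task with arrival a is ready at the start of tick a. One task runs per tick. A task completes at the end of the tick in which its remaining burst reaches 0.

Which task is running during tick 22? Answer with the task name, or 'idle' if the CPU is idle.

t=0: vr[A=0 C=0 F=0] → run A
t=1: vr[A=1024/1991 C=0 D=0 F=0] → run C
t=2: vr[A=1024/1991 C=256/205 D=0 F=0 G=0] → run D
t=3: vr[A=1024/1991 C=256/205 D=1024/655 F=0 G=0] → run F
t=4: vr[A=1024/1991 C=256/205 D=1024/655 F=1024/655 G=0] → run G
t=5: vr[A=1024/1991 C=256/205 D=1024/655 F=1024/655 G=1024/1277] → run A
t=6: vr[A=2048/1991 C=256/205 D=1024/655 F=1024/655 G=1024/1277] → run G
t=7: vr[A=2048/1991 C=256/205 D=1024/655 F=1024/655 G=2048/1277] → run A
t=8: vr[A=3072/1991 C=256/205 D=1024/655 F=1024/655 G=2048/1277] → run C
t=9: vr[A=3072/1991 C=512/205 D=1024/655 F=1024/655 G=2048/1277] → run A
t=10: vr[A=4096/1991 C=512/205 D=1024/655 F=1024/655 G=2048/1277] → run D
t=11: vr[A=4096/1991 C=512/205 D=2048/655 F=1024/655 G=2048/1277] → run F
t=12: vr[A=4096/1991 C=512/205 D=2048/655 G=2048/1277] → run G
t=13: vr[A=4096/1991 C=512/205 D=2048/655 G=3072/1277] → run A
t=14: vr[A=5120/1991 C=512/205 D=2048/655 G=3072/1277] → run G
t=15: vr[A=5120/1991 C=512/205 D=2048/655] → run C
t=16: vr[A=5120/1991 C=768/205 D=2048/655] → run A
t=17: vr[C=768/205 D=2048/655] → run D
t=18: vr[C=768/205 D=3072/655] → run C
t=19: vr[C=1024/205 D=3072/655] → run D
t=20: vr[C=1024/205 D=4096/655] → run C
t=21: vr[C=256/41 D=4096/655] → run C
t=22: vr[D=4096/655] → run D
t=23: vr[D=1024/131] → run D
t=24: vr[D=6144/655] → run D
t=25: (idle)
t=26: (idle)

running at tick 22 = D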